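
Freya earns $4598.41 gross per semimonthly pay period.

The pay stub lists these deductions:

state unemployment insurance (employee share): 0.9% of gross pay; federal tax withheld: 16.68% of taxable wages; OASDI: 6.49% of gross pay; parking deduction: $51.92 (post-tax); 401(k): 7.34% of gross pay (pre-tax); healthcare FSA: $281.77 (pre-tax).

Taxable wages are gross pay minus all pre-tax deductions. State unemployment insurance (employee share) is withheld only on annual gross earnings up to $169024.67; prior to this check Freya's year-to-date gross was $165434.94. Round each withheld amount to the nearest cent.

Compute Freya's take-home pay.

$2932.73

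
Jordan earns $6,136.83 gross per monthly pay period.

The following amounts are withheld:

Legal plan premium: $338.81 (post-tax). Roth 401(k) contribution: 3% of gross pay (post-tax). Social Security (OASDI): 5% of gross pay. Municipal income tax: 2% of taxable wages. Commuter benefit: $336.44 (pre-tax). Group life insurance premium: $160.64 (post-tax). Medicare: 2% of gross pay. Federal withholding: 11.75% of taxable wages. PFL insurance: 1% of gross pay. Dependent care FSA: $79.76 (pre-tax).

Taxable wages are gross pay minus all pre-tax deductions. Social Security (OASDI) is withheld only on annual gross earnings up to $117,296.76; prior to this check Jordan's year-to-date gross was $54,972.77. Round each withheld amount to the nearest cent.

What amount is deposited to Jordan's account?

Commuter benefit: $336.44
Dependent care FSA: $79.76
Pre-tax total = $336.44 + $79.76 = $416.20
Taxable wages = $6,136.83 − $416.20 = $5,720.63
Municipal income tax: $5,720.63 × 0.02 = $114.41
Federal withholding: $5,720.63 × 0.1175 = $672.17
PFL insurance: $6,136.83 × 0.01 = $61.37
Medicare: $6,136.83 × 0.02 = $122.74
Social Security (OASDI): cap not yet reached, full $6,136.83 is subject → $6,136.83 × 0.05 = $306.84
Legal plan premium: $338.81
Roth 401(k) contribution: $6,136.83 × 0.03 = $184.10
Group life insurance premium: $160.64
Total deductions = $336.44 + $79.76 + $114.41 + $672.17 + $61.37 + $122.74 + $306.84 + $338.81 + $184.10 + $160.64 = $2,377.28
Net pay = $6,136.83 − $2,377.28 = $3,759.55

$3,759.55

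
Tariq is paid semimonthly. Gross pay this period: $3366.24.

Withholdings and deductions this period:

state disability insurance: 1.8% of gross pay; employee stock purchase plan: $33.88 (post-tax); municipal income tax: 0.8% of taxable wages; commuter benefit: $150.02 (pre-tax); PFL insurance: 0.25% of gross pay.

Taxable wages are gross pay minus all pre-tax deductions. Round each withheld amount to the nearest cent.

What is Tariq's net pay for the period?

$3087.60

Commuter benefit: $150.02
Taxable wages = $3366.24 − $150.02 = $3216.22
Municipal income tax: $3216.22 × 0.008 = $25.73
State disability insurance: $3366.24 × 0.018 = $60.59
PFL insurance: $3366.24 × 0.0025 = $8.42
Employee stock purchase plan: $33.88
Total deductions = $150.02 + $25.73 + $60.59 + $8.42 + $33.88 = $278.64
Net pay = $3366.24 − $278.64 = $3087.60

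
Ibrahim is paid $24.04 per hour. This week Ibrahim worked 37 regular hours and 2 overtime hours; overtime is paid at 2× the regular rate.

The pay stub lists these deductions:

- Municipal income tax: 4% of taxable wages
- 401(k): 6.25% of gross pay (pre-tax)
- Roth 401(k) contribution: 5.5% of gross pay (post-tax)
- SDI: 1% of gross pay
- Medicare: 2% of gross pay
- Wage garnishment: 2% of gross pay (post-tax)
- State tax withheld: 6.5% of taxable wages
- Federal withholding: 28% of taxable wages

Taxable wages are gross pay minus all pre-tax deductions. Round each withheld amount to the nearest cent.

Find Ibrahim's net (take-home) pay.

$464.80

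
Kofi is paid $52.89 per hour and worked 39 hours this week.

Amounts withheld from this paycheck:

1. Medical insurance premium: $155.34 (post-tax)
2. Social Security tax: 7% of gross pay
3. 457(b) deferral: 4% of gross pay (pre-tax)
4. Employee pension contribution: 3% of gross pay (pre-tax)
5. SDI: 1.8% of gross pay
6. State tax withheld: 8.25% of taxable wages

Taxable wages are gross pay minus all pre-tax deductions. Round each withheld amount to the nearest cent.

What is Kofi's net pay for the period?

$1,423.20

Gross pay: 39 × $52.89 = $2,062.71
Employee pension contribution: $2,062.71 × 0.03 = $61.88
457(b) deferral: $2,062.71 × 0.04 = $82.51
Pre-tax total = $61.88 + $82.51 = $144.39
Taxable wages = $2,062.71 − $144.39 = $1,918.32
State tax withheld: $1,918.32 × 0.0825 = $158.26
Social Security tax: $2,062.71 × 0.07 = $144.39
SDI: $2,062.71 × 0.018 = $37.13
Medical insurance premium: $155.34
Total deductions = $61.88 + $82.51 + $158.26 + $144.39 + $37.13 + $155.34 = $639.51
Net pay = $2,062.71 − $639.51 = $1,423.20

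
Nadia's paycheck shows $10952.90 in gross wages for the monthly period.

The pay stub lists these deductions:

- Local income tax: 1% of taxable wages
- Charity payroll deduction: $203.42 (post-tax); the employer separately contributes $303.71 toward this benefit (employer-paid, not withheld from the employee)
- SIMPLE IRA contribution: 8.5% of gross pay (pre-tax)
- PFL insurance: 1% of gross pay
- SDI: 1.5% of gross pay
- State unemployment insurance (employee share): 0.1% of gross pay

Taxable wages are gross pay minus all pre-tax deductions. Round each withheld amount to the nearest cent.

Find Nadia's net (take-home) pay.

$9433.49

SIMPLE IRA contribution: $10952.90 × 0.085 = $931.00
Taxable wages = $10952.90 − $931.00 = $10021.90
Local income tax: $10021.90 × 0.01 = $100.22
SDI: $10952.90 × 0.015 = $164.29
State unemployment insurance (employee share): $10952.90 × 0.001 = $10.95
PFL insurance: $10952.90 × 0.01 = $109.53
Charity payroll deduction: $203.42
(Employer's $303.71 toward charity payroll deduction is not withheld from the employee.)
Total deductions = $931.00 + $100.22 + $164.29 + $10.95 + $109.53 + $203.42 = $1519.41
Net pay = $10952.90 − $1519.41 = $9433.49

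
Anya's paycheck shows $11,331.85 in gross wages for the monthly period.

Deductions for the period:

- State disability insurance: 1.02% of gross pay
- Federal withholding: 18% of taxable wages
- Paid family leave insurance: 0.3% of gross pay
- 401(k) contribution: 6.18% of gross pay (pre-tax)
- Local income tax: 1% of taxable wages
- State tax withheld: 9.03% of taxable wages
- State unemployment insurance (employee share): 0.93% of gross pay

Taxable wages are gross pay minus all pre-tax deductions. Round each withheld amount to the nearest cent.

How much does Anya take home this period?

401(k) contribution: $11,331.85 × 0.0618 = $700.31
Taxable wages = $11,331.85 − $700.31 = $10,631.54
State tax withheld: $10,631.54 × 0.0903 = $960.03
Local income tax: $10,631.54 × 0.01 = $106.32
Federal withholding: $10,631.54 × 0.18 = $1,913.68
State unemployment insurance (employee share): $11,331.85 × 0.0093 = $105.39
State disability insurance: $11,331.85 × 0.0102 = $115.58
Paid family leave insurance: $11,331.85 × 0.003 = $34.00
Total deductions = $700.31 + $960.03 + $106.32 + $1,913.68 + $105.39 + $115.58 + $34.00 = $3,935.31
Net pay = $11,331.85 − $3,935.31 = $7,396.54

$7,396.54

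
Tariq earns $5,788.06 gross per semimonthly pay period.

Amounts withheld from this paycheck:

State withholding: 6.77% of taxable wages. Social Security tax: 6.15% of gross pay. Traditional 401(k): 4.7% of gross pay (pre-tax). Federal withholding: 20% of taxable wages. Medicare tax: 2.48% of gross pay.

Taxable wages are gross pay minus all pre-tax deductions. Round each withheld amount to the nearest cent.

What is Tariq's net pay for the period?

Traditional 401(k): $5,788.06 × 0.047 = $272.04
Taxable wages = $5,788.06 − $272.04 = $5,516.02
State withholding: $5,516.02 × 0.0677 = $373.43
Federal withholding: $5,516.02 × 0.2 = $1,103.20
Social Security tax: $5,788.06 × 0.0615 = $355.97
Medicare tax: $5,788.06 × 0.0248 = $143.54
Total deductions = $272.04 + $373.43 + $1,103.20 + $355.97 + $143.54 = $2,248.18
Net pay = $5,788.06 − $2,248.18 = $3,539.88

$3,539.88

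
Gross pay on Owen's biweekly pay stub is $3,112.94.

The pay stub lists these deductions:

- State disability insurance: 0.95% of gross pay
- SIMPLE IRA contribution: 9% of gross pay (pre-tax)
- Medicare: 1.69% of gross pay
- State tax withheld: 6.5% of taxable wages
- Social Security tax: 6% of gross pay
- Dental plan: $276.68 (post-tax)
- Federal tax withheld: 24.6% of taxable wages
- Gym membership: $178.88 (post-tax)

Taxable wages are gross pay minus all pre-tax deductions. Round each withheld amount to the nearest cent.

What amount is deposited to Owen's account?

$1,227.27

SIMPLE IRA contribution: $3,112.94 × 0.09 = $280.16
Taxable wages = $3,112.94 − $280.16 = $2,832.78
Federal tax withheld: $2,832.78 × 0.246 = $696.86
State tax withheld: $2,832.78 × 0.065 = $184.13
State disability insurance: $3,112.94 × 0.0095 = $29.57
Medicare: $3,112.94 × 0.0169 = $52.61
Social Security tax: $3,112.94 × 0.06 = $186.78
Dental plan: $276.68
Gym membership: $178.88
Total deductions = $280.16 + $696.86 + $184.13 + $29.57 + $52.61 + $186.78 + $276.68 + $178.88 = $1,885.67
Net pay = $3,112.94 − $1,885.67 = $1,227.27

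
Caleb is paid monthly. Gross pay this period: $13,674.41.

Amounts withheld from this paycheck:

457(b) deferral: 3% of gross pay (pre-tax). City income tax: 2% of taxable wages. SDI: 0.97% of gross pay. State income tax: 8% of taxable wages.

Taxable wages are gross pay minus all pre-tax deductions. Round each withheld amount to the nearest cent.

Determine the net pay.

457(b) deferral: $13,674.41 × 0.03 = $410.23
Taxable wages = $13,674.41 − $410.23 = $13,264.18
City income tax: $13,264.18 × 0.02 = $265.28
State income tax: $13,264.18 × 0.08 = $1,061.13
SDI: $13,674.41 × 0.0097 = $132.64
Total deductions = $410.23 + $265.28 + $1,061.13 + $132.64 = $1,869.28
Net pay = $13,674.41 − $1,869.28 = $11,805.13

$11,805.13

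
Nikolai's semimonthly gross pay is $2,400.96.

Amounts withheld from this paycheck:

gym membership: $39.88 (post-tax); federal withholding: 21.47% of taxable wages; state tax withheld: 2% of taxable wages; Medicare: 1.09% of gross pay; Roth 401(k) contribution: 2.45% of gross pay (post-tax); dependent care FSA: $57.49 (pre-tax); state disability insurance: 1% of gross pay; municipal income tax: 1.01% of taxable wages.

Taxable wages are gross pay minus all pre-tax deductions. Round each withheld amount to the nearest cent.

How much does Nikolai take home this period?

$1,620.91

Dependent care FSA: $57.49
Taxable wages = $2,400.96 − $57.49 = $2,343.47
State tax withheld: $2,343.47 × 0.02 = $46.87
Federal withholding: $2,343.47 × 0.2147 = $503.14
Municipal income tax: $2,343.47 × 0.0101 = $23.67
State disability insurance: $2,400.96 × 0.01 = $24.01
Medicare: $2,400.96 × 0.0109 = $26.17
Roth 401(k) contribution: $2,400.96 × 0.0245 = $58.82
Gym membership: $39.88
Total deductions = $57.49 + $46.87 + $503.14 + $23.67 + $24.01 + $26.17 + $58.82 + $39.88 = $780.05
Net pay = $2,400.96 − $780.05 = $1,620.91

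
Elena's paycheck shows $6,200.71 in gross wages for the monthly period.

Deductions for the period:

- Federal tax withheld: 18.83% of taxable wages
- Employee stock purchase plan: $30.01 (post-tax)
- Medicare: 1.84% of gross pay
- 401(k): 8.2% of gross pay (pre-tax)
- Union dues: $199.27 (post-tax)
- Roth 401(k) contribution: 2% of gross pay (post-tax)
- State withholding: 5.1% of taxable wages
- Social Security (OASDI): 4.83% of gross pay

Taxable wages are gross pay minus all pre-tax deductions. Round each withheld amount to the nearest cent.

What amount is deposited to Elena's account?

401(k): $6,200.71 × 0.082 = $508.46
Taxable wages = $6,200.71 − $508.46 = $5,692.25
Federal tax withheld: $5,692.25 × 0.1883 = $1,071.85
State withholding: $5,692.25 × 0.051 = $290.30
Medicare: $6,200.71 × 0.0184 = $114.09
Social Security (OASDI): $6,200.71 × 0.0483 = $299.49
Union dues: $199.27
Roth 401(k) contribution: $6,200.71 × 0.02 = $124.01
Employee stock purchase plan: $30.01
Total deductions = $508.46 + $1,071.85 + $290.30 + $114.09 + $299.49 + $199.27 + $124.01 + $30.01 = $2,637.48
Net pay = $6,200.71 − $2,637.48 = $3,563.23

$3,563.23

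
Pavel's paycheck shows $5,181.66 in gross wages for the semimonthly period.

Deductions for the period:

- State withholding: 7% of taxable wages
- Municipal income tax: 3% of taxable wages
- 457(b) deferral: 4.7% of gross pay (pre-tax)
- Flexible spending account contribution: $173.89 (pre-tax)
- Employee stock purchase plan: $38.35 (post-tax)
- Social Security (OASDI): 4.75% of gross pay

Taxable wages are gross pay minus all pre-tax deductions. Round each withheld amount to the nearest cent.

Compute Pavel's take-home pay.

$4,003.32

Flexible spending account contribution: $173.89
457(b) deferral: $5,181.66 × 0.047 = $243.54
Pre-tax total = $173.89 + $243.54 = $417.43
Taxable wages = $5,181.66 − $417.43 = $4,764.23
Municipal income tax: $4,764.23 × 0.03 = $142.93
State withholding: $4,764.23 × 0.07 = $333.50
Social Security (OASDI): $5,181.66 × 0.0475 = $246.13
Employee stock purchase plan: $38.35
Total deductions = $173.89 + $243.54 + $142.93 + $333.50 + $246.13 + $38.35 = $1,178.34
Net pay = $5,181.66 − $1,178.34 = $4,003.32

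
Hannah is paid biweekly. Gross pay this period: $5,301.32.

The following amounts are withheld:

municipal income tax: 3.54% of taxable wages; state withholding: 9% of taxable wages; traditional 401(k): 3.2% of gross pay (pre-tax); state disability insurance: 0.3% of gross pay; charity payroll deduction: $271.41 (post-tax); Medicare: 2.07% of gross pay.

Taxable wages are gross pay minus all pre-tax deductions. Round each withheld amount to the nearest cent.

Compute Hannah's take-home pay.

$4,091.12

Traditional 401(k): $5,301.32 × 0.032 = $169.64
Taxable wages = $5,301.32 − $169.64 = $5,131.68
State withholding: $5,131.68 × 0.09 = $461.85
Municipal income tax: $5,131.68 × 0.0354 = $181.66
Medicare: $5,301.32 × 0.0207 = $109.74
State disability insurance: $5,301.32 × 0.003 = $15.90
Charity payroll deduction: $271.41
Total deductions = $169.64 + $461.85 + $181.66 + $109.74 + $15.90 + $271.41 = $1,210.20
Net pay = $5,301.32 − $1,210.20 = $4,091.12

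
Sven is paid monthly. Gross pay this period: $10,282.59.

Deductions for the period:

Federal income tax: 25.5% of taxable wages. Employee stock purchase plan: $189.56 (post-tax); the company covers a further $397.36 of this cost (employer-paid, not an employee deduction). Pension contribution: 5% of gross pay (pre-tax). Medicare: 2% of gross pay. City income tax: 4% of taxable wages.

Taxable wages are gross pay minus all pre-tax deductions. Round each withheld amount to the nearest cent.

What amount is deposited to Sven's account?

Pension contribution: $10,282.59 × 0.05 = $514.13
Taxable wages = $10,282.59 − $514.13 = $9,768.46
Federal income tax: $9,768.46 × 0.255 = $2,490.96
City income tax: $9,768.46 × 0.04 = $390.74
Medicare: $10,282.59 × 0.02 = $205.65
Employee stock purchase plan: $189.56
(Employer's $397.36 toward employee stock purchase plan is not withheld from the employee.)
Total deductions = $514.13 + $2,490.96 + $390.74 + $205.65 + $189.56 = $3,791.04
Net pay = $10,282.59 − $3,791.04 = $6,491.55

$6,491.55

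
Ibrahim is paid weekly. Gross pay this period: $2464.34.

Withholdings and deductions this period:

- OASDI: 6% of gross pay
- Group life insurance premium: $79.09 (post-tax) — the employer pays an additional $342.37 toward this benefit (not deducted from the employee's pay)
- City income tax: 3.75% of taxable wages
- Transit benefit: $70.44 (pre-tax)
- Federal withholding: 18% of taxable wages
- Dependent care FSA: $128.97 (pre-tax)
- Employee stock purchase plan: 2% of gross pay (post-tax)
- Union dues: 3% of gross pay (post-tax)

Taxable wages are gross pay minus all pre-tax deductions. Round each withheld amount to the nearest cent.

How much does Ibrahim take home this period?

$1422.14

Dependent care FSA: $128.97
Transit benefit: $70.44
Pre-tax total = $128.97 + $70.44 = $199.41
Taxable wages = $2464.34 − $199.41 = $2264.93
Federal withholding: $2264.93 × 0.18 = $407.69
City income tax: $2264.93 × 0.0375 = $84.93
OASDI: $2464.34 × 0.06 = $147.86
Employee stock purchase plan: $2464.34 × 0.02 = $49.29
Union dues: $2464.34 × 0.03 = $73.93
Group life insurance premium: $79.09
(Employer's $342.37 toward group life insurance premium is not withheld from the employee.)
Total deductions = $128.97 + $70.44 + $407.69 + $84.93 + $147.86 + $49.29 + $73.93 + $79.09 = $1042.20
Net pay = $2464.34 − $1042.20 = $1422.14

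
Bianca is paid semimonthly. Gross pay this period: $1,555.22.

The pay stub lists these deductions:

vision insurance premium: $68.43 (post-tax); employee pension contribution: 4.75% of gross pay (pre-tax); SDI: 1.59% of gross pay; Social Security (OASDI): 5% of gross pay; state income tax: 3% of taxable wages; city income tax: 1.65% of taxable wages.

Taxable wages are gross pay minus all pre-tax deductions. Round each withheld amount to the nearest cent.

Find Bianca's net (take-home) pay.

$1,241.55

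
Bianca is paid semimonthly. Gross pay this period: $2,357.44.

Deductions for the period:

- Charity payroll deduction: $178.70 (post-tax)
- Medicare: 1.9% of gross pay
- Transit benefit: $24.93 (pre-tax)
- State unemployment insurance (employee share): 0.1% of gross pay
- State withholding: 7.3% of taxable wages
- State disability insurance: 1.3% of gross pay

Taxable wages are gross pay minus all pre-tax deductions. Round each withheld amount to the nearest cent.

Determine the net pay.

$1,905.74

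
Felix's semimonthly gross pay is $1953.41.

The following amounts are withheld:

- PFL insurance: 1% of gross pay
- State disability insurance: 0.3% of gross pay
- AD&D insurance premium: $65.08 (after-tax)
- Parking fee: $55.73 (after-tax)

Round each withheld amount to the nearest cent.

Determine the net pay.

$1807.21

State disability insurance: $1953.41 × 0.003 = $5.86
PFL insurance: $1953.41 × 0.01 = $19.53
Parking fee: $55.73
AD&D insurance premium: $65.08
Total deductions = $5.86 + $19.53 + $55.73 + $65.08 = $146.20
Net pay = $1953.41 − $146.20 = $1807.21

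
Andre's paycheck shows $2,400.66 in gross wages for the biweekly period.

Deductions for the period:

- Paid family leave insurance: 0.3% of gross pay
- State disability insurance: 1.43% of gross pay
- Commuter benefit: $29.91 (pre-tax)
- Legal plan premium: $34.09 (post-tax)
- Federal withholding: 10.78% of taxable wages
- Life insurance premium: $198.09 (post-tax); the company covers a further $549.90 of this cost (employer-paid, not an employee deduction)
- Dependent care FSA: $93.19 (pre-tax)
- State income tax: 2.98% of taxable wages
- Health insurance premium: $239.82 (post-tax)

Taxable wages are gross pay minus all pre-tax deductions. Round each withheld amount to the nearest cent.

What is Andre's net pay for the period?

Dependent care FSA: $93.19
Commuter benefit: $29.91
Pre-tax total = $93.19 + $29.91 = $123.10
Taxable wages = $2,400.66 − $123.10 = $2,277.56
State income tax: $2,277.56 × 0.0298 = $67.87
Federal withholding: $2,277.56 × 0.1078 = $245.52
State disability insurance: $2,400.66 × 0.0143 = $34.33
Paid family leave insurance: $2,400.66 × 0.003 = $7.20
Life insurance premium: $198.09
Legal plan premium: $34.09
Health insurance premium: $239.82
(Employer's $549.90 toward life insurance premium is not withheld from the employee.)
Total deductions = $93.19 + $29.91 + $67.87 + $245.52 + $34.33 + $7.20 + $198.09 + $34.09 + $239.82 = $950.02
Net pay = $2,400.66 − $950.02 = $1,450.64

$1,450.64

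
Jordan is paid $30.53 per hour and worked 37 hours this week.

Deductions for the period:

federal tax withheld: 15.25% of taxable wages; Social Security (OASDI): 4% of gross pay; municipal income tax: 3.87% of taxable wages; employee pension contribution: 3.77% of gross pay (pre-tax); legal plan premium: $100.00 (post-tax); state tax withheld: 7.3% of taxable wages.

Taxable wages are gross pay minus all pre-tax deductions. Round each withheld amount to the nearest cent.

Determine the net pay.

Gross pay: 37 × $30.53 = $1,129.61
Employee pension contribution: $1,129.61 × 0.0377 = $42.59
Taxable wages = $1,129.61 − $42.59 = $1,087.02
State tax withheld: $1,087.02 × 0.073 = $79.35
Municipal income tax: $1,087.02 × 0.0387 = $42.07
Federal tax withheld: $1,087.02 × 0.1525 = $165.77
Social Security (OASDI): $1,129.61 × 0.04 = $45.18
Legal plan premium: $100.00
Total deductions = $42.59 + $79.35 + $42.07 + $165.77 + $45.18 + $100.00 = $474.96
Net pay = $1,129.61 − $474.96 = $654.65

$654.65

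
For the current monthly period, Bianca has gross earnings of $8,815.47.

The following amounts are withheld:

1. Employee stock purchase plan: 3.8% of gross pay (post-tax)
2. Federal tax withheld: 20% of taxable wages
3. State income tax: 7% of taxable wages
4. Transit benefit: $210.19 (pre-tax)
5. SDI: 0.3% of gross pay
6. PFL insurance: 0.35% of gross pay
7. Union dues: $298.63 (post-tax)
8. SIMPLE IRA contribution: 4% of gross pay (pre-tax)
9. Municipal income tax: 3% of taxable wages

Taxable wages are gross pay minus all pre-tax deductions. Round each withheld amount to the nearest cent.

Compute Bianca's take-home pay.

SIMPLE IRA contribution: $8,815.47 × 0.04 = $352.62
Transit benefit: $210.19
Pre-tax total = $352.62 + $210.19 = $562.81
Taxable wages = $8,815.47 − $562.81 = $8,252.66
Municipal income tax: $8,252.66 × 0.03 = $247.58
State income tax: $8,252.66 × 0.07 = $577.69
Federal tax withheld: $8,252.66 × 0.2 = $1,650.53
SDI: $8,815.47 × 0.003 = $26.45
PFL insurance: $8,815.47 × 0.0035 = $30.85
Union dues: $298.63
Employee stock purchase plan: $8,815.47 × 0.038 = $334.99
Total deductions = $352.62 + $210.19 + $247.58 + $577.69 + $1,650.53 + $26.45 + $30.85 + $298.63 + $334.99 = $3,729.53
Net pay = $8,815.47 − $3,729.53 = $5,085.94

$5,085.94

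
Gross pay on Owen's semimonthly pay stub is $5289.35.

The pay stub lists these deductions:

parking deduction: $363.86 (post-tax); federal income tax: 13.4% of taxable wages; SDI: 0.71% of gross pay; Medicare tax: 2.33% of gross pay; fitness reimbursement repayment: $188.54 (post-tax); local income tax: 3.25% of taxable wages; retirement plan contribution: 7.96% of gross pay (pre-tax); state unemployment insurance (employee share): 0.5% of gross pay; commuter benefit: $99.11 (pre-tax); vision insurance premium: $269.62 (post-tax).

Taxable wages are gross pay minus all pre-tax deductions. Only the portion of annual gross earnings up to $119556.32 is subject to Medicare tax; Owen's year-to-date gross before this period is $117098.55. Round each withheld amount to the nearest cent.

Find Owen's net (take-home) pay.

$3031.85

Commuter benefit: $99.11
Retirement plan contribution: $5289.35 × 0.0796 = $421.03
Pre-tax total = $99.11 + $421.03 = $520.14
Taxable wages = $5289.35 − $520.14 = $4769.21
Local income tax: $4769.21 × 0.0325 = $155.00
Federal income tax: $4769.21 × 0.134 = $639.07
Medicare tax: only $119556.32 − $117098.55 = $2457.77 of this check is subject → $2457.77 × 0.0233 = $57.27
State unemployment insurance (employee share): $5289.35 × 0.005 = $26.45
SDI: $5289.35 × 0.0071 = $37.55
Fitness reimbursement repayment: $188.54
Parking deduction: $363.86
Vision insurance premium: $269.62
Total deductions = $99.11 + $421.03 + $155.00 + $639.07 + $57.27 + $26.45 + $37.55 + $188.54 + $363.86 + $269.62 = $2257.50
Net pay = $5289.35 − $2257.50 = $3031.85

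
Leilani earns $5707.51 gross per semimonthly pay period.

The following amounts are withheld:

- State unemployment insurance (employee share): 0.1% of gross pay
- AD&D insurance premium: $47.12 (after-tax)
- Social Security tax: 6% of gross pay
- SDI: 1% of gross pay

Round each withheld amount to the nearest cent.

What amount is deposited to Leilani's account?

$5255.15

State unemployment insurance (employee share): $5707.51 × 0.001 = $5.71
SDI: $5707.51 × 0.01 = $57.08
Social Security tax: $5707.51 × 0.06 = $342.45
AD&D insurance premium: $47.12
Total deductions = $5.71 + $57.08 + $342.45 + $47.12 = $452.36
Net pay = $5707.51 − $452.36 = $5255.15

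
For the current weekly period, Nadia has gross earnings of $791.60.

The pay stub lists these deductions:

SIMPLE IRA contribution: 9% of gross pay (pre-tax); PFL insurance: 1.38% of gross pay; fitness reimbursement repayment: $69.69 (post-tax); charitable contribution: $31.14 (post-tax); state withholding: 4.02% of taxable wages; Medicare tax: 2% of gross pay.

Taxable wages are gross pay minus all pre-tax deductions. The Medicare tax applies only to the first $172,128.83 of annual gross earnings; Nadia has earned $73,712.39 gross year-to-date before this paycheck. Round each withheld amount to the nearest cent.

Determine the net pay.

SIMPLE IRA contribution: $791.60 × 0.09 = $71.24
Taxable wages = $791.60 − $71.24 = $720.36
State withholding: $720.36 × 0.0402 = $28.96
PFL insurance: $791.60 × 0.0138 = $10.92
Medicare tax: cap not yet reached, full $791.60 is subject → $791.60 × 0.02 = $15.83
Fitness reimbursement repayment: $69.69
Charitable contribution: $31.14
Total deductions = $71.24 + $28.96 + $10.92 + $15.83 + $69.69 + $31.14 = $227.78
Net pay = $791.60 − $227.78 = $563.82

$563.82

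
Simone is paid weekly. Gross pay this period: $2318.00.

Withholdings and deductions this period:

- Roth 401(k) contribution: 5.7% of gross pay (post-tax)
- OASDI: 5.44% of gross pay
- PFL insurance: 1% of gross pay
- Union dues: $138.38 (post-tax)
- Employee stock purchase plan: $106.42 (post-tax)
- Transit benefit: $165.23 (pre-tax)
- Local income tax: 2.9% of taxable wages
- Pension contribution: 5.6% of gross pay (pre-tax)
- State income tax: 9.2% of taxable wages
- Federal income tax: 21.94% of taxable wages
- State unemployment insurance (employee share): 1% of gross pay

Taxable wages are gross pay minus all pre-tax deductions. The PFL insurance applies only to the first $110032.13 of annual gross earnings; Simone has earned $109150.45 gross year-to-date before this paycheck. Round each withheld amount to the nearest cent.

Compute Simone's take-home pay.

Transit benefit: $165.23
Pension contribution: $2318.00 × 0.056 = $129.81
Pre-tax total = $165.23 + $129.81 = $295.04
Taxable wages = $2318.00 − $295.04 = $2022.96
Local income tax: $2022.96 × 0.029 = $58.67
Federal income tax: $2022.96 × 0.2194 = $443.84
State income tax: $2022.96 × 0.092 = $186.11
PFL insurance: only $110032.13 − $109150.45 = $881.68 of this check is subject → $881.68 × 0.01 = $8.82
State unemployment insurance (employee share): $2318.00 × 0.01 = $23.18
OASDI: $2318.00 × 0.0544 = $126.10
Employee stock purchase plan: $106.42
Roth 401(k) contribution: $2318.00 × 0.057 = $132.13
Union dues: $138.38
Total deductions = $165.23 + $129.81 + $58.67 + $443.84 + $186.11 + $8.82 + $23.18 + $126.10 + $106.42 + $132.13 + $138.38 = $1518.69
Net pay = $2318.00 − $1518.69 = $799.31

$799.31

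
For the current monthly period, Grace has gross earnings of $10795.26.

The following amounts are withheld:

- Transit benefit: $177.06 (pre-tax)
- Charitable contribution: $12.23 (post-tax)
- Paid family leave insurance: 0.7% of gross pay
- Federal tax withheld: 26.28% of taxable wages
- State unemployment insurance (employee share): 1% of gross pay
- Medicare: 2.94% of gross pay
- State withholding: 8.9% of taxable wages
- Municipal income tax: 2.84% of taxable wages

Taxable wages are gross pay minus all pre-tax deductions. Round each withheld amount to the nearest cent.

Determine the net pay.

$6068.03

Transit benefit: $177.06
Taxable wages = $10795.26 − $177.06 = $10618.20
State withholding: $10618.20 × 0.089 = $945.02
Municipal income tax: $10618.20 × 0.0284 = $301.56
Federal tax withheld: $10618.20 × 0.2628 = $2790.46
Paid family leave insurance: $10795.26 × 0.007 = $75.57
Medicare: $10795.26 × 0.0294 = $317.38
State unemployment insurance (employee share): $10795.26 × 0.01 = $107.95
Charitable contribution: $12.23
Total deductions = $177.06 + $945.02 + $301.56 + $2790.46 + $75.57 + $317.38 + $107.95 + $12.23 = $4727.23
Net pay = $10795.26 − $4727.23 = $6068.03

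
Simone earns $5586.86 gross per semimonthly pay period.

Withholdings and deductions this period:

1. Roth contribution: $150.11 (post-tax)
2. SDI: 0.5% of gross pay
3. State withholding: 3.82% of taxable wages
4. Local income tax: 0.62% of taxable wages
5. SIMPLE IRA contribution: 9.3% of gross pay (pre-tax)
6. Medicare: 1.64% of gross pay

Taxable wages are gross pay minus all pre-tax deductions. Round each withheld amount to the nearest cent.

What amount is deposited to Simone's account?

$4572.63

SIMPLE IRA contribution: $5586.86 × 0.093 = $519.58
Taxable wages = $5586.86 − $519.58 = $5067.28
State withholding: $5067.28 × 0.0382 = $193.57
Local income tax: $5067.28 × 0.0062 = $31.42
Medicare: $5586.86 × 0.0164 = $91.62
SDI: $5586.86 × 0.005 = $27.93
Roth contribution: $150.11
Total deductions = $519.58 + $193.57 + $31.42 + $91.62 + $27.93 + $150.11 = $1014.23
Net pay = $5586.86 − $1014.23 = $4572.63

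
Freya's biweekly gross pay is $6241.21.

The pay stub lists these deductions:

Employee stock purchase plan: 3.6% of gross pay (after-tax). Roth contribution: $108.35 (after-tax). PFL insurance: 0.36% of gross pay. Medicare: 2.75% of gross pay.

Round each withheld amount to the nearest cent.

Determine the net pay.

Medicare: $6241.21 × 0.0275 = $171.63
PFL insurance: $6241.21 × 0.0036 = $22.47
Roth contribution: $108.35
Employee stock purchase plan: $6241.21 × 0.036 = $224.68
Total deductions = $171.63 + $22.47 + $108.35 + $224.68 = $527.13
Net pay = $6241.21 − $527.13 = $5714.08

$5714.08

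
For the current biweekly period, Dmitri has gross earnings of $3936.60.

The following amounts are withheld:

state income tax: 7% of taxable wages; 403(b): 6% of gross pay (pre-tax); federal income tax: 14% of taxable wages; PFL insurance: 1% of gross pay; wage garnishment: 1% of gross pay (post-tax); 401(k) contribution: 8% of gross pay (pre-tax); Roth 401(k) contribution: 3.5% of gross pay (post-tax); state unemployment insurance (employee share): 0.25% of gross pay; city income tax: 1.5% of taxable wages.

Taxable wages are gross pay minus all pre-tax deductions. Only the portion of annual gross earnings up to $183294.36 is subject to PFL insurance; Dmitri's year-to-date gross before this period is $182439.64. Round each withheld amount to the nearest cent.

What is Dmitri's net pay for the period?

$2428.20

403(b): $3936.60 × 0.06 = $236.20
401(k) contribution: $3936.60 × 0.08 = $314.93
Pre-tax total = $236.20 + $314.93 = $551.13
Taxable wages = $3936.60 − $551.13 = $3385.47
State income tax: $3385.47 × 0.07 = $236.98
Federal income tax: $3385.47 × 0.14 = $473.97
City income tax: $3385.47 × 0.015 = $50.78
PFL insurance: only $183294.36 − $182439.64 = $854.72 of this check is subject → $854.72 × 0.01 = $8.55
State unemployment insurance (employee share): $3936.60 × 0.0025 = $9.84
Roth 401(k) contribution: $3936.60 × 0.035 = $137.78
Wage garnishment: $3936.60 × 0.01 = $39.37
Total deductions = $236.20 + $314.93 + $236.98 + $473.97 + $50.78 + $8.55 + $9.84 + $137.78 + $39.37 = $1508.40
Net pay = $3936.60 − $1508.40 = $2428.20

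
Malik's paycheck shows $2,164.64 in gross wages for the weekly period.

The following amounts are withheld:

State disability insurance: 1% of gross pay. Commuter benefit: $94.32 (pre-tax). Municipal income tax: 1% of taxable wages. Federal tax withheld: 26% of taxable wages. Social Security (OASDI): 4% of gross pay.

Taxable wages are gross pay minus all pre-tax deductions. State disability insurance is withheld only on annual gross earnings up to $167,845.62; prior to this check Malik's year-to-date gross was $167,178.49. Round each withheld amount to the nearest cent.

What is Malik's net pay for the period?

$1,418.08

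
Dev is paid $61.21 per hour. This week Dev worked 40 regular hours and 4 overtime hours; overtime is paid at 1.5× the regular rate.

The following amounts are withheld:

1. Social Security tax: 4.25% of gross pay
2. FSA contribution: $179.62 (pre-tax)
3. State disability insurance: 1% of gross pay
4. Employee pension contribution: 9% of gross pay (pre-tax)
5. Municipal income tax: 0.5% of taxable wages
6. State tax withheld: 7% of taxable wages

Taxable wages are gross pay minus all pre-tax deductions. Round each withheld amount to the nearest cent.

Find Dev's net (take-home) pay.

Regular pay: 40 × $61.21 = $2,448.40
Overtime pay: 4 × $61.21 × 1.5 = $367.26
Gross pay = $2,448.40 + $367.26 = $2,815.66
FSA contribution: $179.62
Employee pension contribution: $2,815.66 × 0.09 = $253.41
Pre-tax total = $179.62 + $253.41 = $433.03
Taxable wages = $2,815.66 − $433.03 = $2,382.63
Municipal income tax: $2,382.63 × 0.005 = $11.91
State tax withheld: $2,382.63 × 0.07 = $166.78
State disability insurance: $2,815.66 × 0.01 = $28.16
Social Security tax: $2,815.66 × 0.0425 = $119.67
Total deductions = $179.62 + $253.41 + $11.91 + $166.78 + $28.16 + $119.67 = $759.55
Net pay = $2,815.66 − $759.55 = $2,056.11

$2,056.11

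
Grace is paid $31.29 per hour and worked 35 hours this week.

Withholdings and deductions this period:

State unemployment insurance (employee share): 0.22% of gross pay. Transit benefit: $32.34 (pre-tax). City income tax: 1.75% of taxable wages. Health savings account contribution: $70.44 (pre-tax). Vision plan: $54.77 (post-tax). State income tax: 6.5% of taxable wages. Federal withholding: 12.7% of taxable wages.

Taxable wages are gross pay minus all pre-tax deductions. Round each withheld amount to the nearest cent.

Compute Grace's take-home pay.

Gross pay: 35 × $31.29 = $1,095.15
Health savings account contribution: $70.44
Transit benefit: $32.34
Pre-tax total = $70.44 + $32.34 = $102.78
Taxable wages = $1,095.15 − $102.78 = $992.37
State income tax: $992.37 × 0.065 = $64.50
Federal withholding: $992.37 × 0.127 = $126.03
City income tax: $992.37 × 0.0175 = $17.37
State unemployment insurance (employee share): $1,095.15 × 0.0022 = $2.41
Vision plan: $54.77
Total deductions = $70.44 + $32.34 + $64.50 + $126.03 + $17.37 + $2.41 + $54.77 = $367.86
Net pay = $1,095.15 − $367.86 = $727.29

$727.29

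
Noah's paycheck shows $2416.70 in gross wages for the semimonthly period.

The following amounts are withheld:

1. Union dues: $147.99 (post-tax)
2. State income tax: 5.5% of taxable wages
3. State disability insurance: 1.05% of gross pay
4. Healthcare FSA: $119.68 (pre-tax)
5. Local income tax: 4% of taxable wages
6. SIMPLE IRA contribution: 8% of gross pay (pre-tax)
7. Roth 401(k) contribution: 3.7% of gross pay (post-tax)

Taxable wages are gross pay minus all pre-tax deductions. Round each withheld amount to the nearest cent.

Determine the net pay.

$1641.04

Healthcare FSA: $119.68
SIMPLE IRA contribution: $2416.70 × 0.08 = $193.34
Pre-tax total = $119.68 + $193.34 = $313.02
Taxable wages = $2416.70 − $313.02 = $2103.68
Local income tax: $2103.68 × 0.04 = $84.15
State income tax: $2103.68 × 0.055 = $115.70
State disability insurance: $2416.70 × 0.0105 = $25.38
Union dues: $147.99
Roth 401(k) contribution: $2416.70 × 0.037 = $89.42
Total deductions = $119.68 + $193.34 + $84.15 + $115.70 + $25.38 + $147.99 + $89.42 = $775.66
Net pay = $2416.70 − $775.66 = $1641.04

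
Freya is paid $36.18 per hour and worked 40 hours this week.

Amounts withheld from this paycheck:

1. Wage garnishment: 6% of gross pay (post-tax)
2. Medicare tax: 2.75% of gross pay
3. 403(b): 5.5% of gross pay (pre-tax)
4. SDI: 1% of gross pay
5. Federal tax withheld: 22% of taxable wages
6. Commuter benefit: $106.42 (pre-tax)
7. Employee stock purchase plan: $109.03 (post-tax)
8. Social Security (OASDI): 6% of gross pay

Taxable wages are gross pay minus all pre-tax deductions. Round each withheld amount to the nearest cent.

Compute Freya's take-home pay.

Gross pay: 40 × $36.18 = $1,447.20
403(b): $1,447.20 × 0.055 = $79.60
Commuter benefit: $106.42
Pre-tax total = $79.60 + $106.42 = $186.02
Taxable wages = $1,447.20 − $186.02 = $1,261.18
Federal tax withheld: $1,261.18 × 0.22 = $277.46
Social Security (OASDI): $1,447.20 × 0.06 = $86.83
SDI: $1,447.20 × 0.01 = $14.47
Medicare tax: $1,447.20 × 0.0275 = $39.80
Employee stock purchase plan: $109.03
Wage garnishment: $1,447.20 × 0.06 = $86.83
Total deductions = $79.60 + $106.42 + $277.46 + $86.83 + $14.47 + $39.80 + $109.03 + $86.83 = $800.44
Net pay = $1,447.20 − $800.44 = $646.76

$646.76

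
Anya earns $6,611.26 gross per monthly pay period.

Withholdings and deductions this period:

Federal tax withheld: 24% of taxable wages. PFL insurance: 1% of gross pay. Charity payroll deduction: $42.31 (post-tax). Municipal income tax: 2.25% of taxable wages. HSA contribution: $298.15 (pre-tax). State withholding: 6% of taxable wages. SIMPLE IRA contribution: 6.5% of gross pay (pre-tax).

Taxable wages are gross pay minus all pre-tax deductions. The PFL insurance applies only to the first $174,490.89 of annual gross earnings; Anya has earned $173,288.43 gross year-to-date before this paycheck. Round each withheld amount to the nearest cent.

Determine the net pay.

HSA contribution: $298.15
SIMPLE IRA contribution: $6,611.26 × 0.065 = $429.73
Pre-tax total = $298.15 + $429.73 = $727.88
Taxable wages = $6,611.26 − $727.88 = $5,883.38
Municipal income tax: $5,883.38 × 0.0225 = $132.38
State withholding: $5,883.38 × 0.06 = $353.00
Federal tax withheld: $5,883.38 × 0.24 = $1,412.01
PFL insurance: only $174,490.89 − $173,288.43 = $1,202.46 of this check is subject → $1,202.46 × 0.01 = $12.02
Charity payroll deduction: $42.31
Total deductions = $298.15 + $429.73 + $132.38 + $353.00 + $1,412.01 + $12.02 + $42.31 = $2,679.60
Net pay = $6,611.26 − $2,679.60 = $3,931.66

$3,931.66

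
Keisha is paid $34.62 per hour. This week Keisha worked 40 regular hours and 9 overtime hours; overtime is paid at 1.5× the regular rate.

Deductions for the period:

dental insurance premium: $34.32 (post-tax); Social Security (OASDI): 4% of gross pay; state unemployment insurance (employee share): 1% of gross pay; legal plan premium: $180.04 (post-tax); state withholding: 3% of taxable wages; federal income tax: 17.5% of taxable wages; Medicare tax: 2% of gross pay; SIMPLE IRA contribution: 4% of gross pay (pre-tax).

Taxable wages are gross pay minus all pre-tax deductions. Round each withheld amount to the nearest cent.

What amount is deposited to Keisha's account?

$1,069.57

Regular pay: 40 × $34.62 = $1,384.80
Overtime pay: 9 × $34.62 × 1.5 = $467.37
Gross pay = $1,384.80 + $467.37 = $1,852.17
SIMPLE IRA contribution: $1,852.17 × 0.04 = $74.09
Taxable wages = $1,852.17 − $74.09 = $1,778.08
Federal income tax: $1,778.08 × 0.175 = $311.16
State withholding: $1,778.08 × 0.03 = $53.34
State unemployment insurance (employee share): $1,852.17 × 0.01 = $18.52
Social Security (OASDI): $1,852.17 × 0.04 = $74.09
Medicare tax: $1,852.17 × 0.02 = $37.04
Legal plan premium: $180.04
Dental insurance premium: $34.32
Total deductions = $74.09 + $311.16 + $53.34 + $18.52 + $74.09 + $37.04 + $180.04 + $34.32 = $782.60
Net pay = $1,852.17 − $782.60 = $1,069.57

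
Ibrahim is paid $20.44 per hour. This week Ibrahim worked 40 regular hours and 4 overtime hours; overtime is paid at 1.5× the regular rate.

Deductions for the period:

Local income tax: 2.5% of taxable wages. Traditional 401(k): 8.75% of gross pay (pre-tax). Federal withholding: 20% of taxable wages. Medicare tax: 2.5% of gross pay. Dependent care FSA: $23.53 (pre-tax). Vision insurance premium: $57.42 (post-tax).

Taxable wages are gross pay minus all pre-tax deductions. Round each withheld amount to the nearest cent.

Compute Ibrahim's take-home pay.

Regular pay: 40 × $20.44 = $817.60
Overtime pay: 4 × $20.44 × 1.5 = $122.64
Gross pay = $817.60 + $122.64 = $940.24
Traditional 401(k): $940.24 × 0.0875 = $82.27
Dependent care FSA: $23.53
Pre-tax total = $82.27 + $23.53 = $105.80
Taxable wages = $940.24 − $105.80 = $834.44
Local income tax: $834.44 × 0.025 = $20.86
Federal withholding: $834.44 × 0.2 = $166.89
Medicare tax: $940.24 × 0.025 = $23.51
Vision insurance premium: $57.42
Total deductions = $82.27 + $23.53 + $20.86 + $166.89 + $23.51 + $57.42 = $374.48
Net pay = $940.24 − $374.48 = $565.76

$565.76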